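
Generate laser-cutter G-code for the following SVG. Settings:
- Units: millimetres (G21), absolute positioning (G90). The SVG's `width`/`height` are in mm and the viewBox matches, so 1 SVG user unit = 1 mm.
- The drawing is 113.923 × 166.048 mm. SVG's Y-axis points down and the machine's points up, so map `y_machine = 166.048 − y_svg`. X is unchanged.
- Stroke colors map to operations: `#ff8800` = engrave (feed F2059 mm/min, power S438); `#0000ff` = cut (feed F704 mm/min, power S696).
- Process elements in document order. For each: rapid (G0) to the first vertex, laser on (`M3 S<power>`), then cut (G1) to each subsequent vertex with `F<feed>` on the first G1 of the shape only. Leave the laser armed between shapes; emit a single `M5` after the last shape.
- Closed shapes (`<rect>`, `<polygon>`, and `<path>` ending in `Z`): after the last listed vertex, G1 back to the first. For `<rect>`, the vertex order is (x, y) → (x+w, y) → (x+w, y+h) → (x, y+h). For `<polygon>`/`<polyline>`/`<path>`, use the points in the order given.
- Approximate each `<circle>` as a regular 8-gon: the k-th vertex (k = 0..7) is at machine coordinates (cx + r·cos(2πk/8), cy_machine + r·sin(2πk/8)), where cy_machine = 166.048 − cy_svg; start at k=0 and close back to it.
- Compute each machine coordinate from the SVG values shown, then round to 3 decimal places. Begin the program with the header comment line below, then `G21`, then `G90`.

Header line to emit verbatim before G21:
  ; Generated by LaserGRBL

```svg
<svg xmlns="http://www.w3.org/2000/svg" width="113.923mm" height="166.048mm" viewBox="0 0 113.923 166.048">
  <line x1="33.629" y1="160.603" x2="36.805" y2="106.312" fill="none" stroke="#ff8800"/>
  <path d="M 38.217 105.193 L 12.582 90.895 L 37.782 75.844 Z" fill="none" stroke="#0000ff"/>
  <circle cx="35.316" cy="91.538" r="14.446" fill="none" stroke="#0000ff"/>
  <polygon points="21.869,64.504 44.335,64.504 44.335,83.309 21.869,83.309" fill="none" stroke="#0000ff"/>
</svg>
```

; Generated by LaserGRBL
G21
G90
G0 X33.629 Y5.445
M3 S438
G1 X36.805 Y59.736 F2059
G0 X38.217 Y60.855
M3 S696
G1 X12.582 Y75.153 F704
G1 X37.782 Y90.204
G1 X38.217 Y60.855
G0 X49.762 Y74.510
M3 S696
G1 X45.531 Y84.725 F704
G1 X35.316 Y88.956
G1 X25.101 Y84.725
G1 X20.870 Y74.510
G1 X25.101 Y64.295
G1 X35.316 Y60.064
G1 X45.531 Y64.295
G1 X49.762 Y74.510
G0 X21.869 Y101.544
M3 S696
G1 X44.335 Y101.544 F704
G1 X44.335 Y82.739
G1 X21.869 Y82.739
G1 X21.869 Y101.544
M5

Since the viewBox matches the mm dimensions, user units are millimetres directly. The only transform is the Y-flip y_m = 166.048 − y_svg.

Shape 1 is a line segment drawn with `<line>`. Its stroke #ff8800 means engrave at S438, F2059. After flipping Y the toolpath is (33.629,5.445) → (36.805,59.736).

Shape 2 is a regular polygon drawn with `<path>`. Its stroke #0000ff means cut at S696, F704. After flipping Y the toolpath is (38.217,60.855) → (12.582,75.153) → (37.782,90.204) → (38.217,60.855), returning to the start.

Shape 3 is a circle drawn with `<circle>`. Its stroke #0000ff means cut at S696, F704. After flipping Y the toolpath is (49.762,74.510) → (45.531,84.725) → (35.316,88.956) → (25.101,84.725) → (20.870,74.510) → (25.101,64.295) → (35.316,60.064) → (45.531,64.295) → (49.762,74.510), returning to the start.

Shape 4 is a rectangle drawn with `<polygon>`. Its stroke #0000ff means cut at S696, F704. After flipping Y the toolpath is (21.869,101.544) → (44.335,101.544) → (44.335,82.739) → (21.869,82.739) → (21.869,101.544), returning to the start.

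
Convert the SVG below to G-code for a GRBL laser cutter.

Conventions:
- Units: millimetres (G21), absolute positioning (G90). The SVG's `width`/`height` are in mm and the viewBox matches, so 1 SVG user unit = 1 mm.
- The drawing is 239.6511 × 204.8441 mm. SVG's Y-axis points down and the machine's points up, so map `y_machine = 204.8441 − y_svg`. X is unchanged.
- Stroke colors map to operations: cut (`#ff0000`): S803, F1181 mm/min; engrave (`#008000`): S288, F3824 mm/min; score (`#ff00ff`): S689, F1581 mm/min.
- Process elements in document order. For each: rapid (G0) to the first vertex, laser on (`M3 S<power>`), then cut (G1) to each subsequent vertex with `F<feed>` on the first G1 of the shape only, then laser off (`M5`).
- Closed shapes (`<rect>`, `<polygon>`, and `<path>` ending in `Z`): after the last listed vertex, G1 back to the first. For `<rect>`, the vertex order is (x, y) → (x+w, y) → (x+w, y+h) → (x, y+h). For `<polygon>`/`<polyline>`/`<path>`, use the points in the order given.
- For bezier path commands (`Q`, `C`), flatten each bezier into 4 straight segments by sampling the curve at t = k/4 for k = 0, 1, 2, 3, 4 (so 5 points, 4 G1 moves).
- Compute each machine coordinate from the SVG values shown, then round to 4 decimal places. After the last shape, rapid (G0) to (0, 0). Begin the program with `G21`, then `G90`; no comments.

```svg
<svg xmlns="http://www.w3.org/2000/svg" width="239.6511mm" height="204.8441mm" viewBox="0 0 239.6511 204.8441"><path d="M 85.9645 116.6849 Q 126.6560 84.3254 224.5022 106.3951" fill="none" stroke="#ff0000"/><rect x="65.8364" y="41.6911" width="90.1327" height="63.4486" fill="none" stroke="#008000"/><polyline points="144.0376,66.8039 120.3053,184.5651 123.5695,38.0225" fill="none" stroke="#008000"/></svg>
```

viewBox `0 0 239.6511 204.8441` with mm width/height → 1 unit = 1 mm. Flip: y_m = 204.8441 − y_svg.

**Shape 1** — `<path>` quadratic bezier, stroke `#ff0000` → cut (S803, F1181). Control points (SVG): P0=(85.9645,116.6849), P1=(126.6560,84.3254), P2=(224.5022,106.3951); sampled at t=k/4. Machine vertices: (85.9645,88.1592) → (109.8824,100.9371) → (140.9447,106.9114) → (179.1513,106.0820) → (224.5022,98.4490). Open path.

**Shape 2** — `<rect>` rectangle, stroke `#008000` → engrave (S288, F3824). Machine vertices: (65.8364,163.1530) → (155.9691,163.1530) → (155.9691,99.7044) → (65.8364,99.7044) → (65.8364,163.1530). Closed: final G1 returns to the first vertex.

**Shape 3** — `<polyline>` open polyline, stroke `#008000` → engrave (S288, F3824). Machine vertices: (144.0376,138.0402) → (120.3053,20.2790) → (123.5695,166.8216). Open path.

G21
G90
G0 X85.9645 Y88.1592
M3 S803
G1 X109.8824 Y100.9371 F1181
G1 X140.9447 Y106.9114
G1 X179.1513 Y106.0820
G1 X224.5022 Y98.4490
M5
G0 X65.8364 Y163.1530
M3 S288
G1 X155.9691 Y163.1530 F3824
G1 X155.9691 Y99.7044
G1 X65.8364 Y99.7044
G1 X65.8364 Y163.1530
M5
G0 X144.0376 Y138.0402
M3 S288
G1 X120.3053 Y20.2790 F3824
G1 X123.5695 Y166.8216
M5
G0 X0.0000 Y0.0000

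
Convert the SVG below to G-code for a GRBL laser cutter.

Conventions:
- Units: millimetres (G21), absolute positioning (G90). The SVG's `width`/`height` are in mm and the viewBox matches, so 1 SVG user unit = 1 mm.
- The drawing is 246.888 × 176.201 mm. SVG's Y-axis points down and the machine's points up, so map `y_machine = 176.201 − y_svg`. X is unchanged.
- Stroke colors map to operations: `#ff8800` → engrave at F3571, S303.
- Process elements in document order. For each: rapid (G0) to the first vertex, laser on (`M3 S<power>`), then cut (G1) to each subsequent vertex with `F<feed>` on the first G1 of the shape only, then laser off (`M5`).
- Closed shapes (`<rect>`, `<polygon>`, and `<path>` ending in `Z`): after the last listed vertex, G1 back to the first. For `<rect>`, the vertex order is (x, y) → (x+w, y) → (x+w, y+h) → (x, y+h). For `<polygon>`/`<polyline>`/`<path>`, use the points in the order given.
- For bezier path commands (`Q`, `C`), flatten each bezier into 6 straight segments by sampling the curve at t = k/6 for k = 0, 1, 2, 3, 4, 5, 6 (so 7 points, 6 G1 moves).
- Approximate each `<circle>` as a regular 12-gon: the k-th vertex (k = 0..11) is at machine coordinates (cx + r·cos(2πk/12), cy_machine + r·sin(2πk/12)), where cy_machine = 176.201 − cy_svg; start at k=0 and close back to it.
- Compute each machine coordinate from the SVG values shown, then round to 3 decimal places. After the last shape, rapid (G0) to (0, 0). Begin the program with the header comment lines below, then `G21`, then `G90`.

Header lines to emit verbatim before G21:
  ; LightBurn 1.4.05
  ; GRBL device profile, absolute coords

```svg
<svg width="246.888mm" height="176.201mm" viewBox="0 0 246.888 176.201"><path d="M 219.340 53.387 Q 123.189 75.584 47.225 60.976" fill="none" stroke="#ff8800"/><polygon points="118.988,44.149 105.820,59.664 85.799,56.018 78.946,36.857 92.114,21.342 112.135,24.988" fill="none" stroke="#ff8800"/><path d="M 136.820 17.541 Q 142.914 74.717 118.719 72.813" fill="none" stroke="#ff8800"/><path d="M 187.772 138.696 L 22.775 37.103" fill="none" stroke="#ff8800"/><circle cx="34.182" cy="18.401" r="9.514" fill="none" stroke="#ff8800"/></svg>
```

; LightBurn 1.4.05
; GRBL device profile, absolute coords
G21
G90
G0 X219.340 Y122.814
M3 S303
G1 X187.850 Y116.437 F3571
G1 X157.482 Y112.105
G1 X128.236 Y109.818
G1 X100.111 Y109.576
G1 X73.107 Y111.378
G1 X47.225 Y115.225
M5
G0 X118.988 Y132.052
M3 S303
G1 X105.820 Y116.537 F3571
G1 X85.799 Y120.183
G1 X78.946 Y139.344
G1 X92.114 Y154.859
G1 X112.135 Y151.213
G1 X118.988 Y132.052
M5
G0 X136.820 Y158.660
M3 S303
G1 X138.010 Y141.242 F3571
G1 X137.517 Y127.107
G1 X135.342 Y116.254
G1 X131.484 Y108.683
G1 X125.943 Y104.394
G1 X118.719 Y103.388
M5
G0 X187.772 Y37.505
M3 S303
G1 X22.775 Y139.098 F3571
M5
G0 X43.696 Y157.800
M3 S303
G1 X42.421 Y162.557 F3571
G1 X38.939 Y166.039
G1 X34.182 Y167.314
G1 X29.425 Y166.039
G1 X25.943 Y162.557
G1 X24.668 Y157.800
G1 X25.943 Y153.043
G1 X29.425 Y149.561
G1 X34.182 Y148.286
G1 X38.939 Y149.561
G1 X42.421 Y153.043
G1 X43.696 Y157.800
M5
G0 X0.000 Y0.000

Since the viewBox matches the mm dimensions, user units are millimetres directly. The only transform is the Y-flip y_m = 176.201 − y_svg.

Shape 1 is a quadratic bezier drawn with `<path>`. Its stroke #ff8800 means engrave at S303, F3571. After flipping Y the toolpath is (219.340,122.814) → (187.850,116.437) → (157.482,112.105) → (128.236,109.818) → (100.111,109.576) → (73.107,111.378) → (47.225,115.225).

Shape 2 is a regular polygon drawn with `<polygon>`. Its stroke #ff8800 means engrave at S303, F3571. After flipping Y the toolpath is (118.988,132.052) → (105.820,116.537) → (85.799,120.183) → (78.946,139.344) → (92.114,154.859) → (112.135,151.213) → (118.988,132.052), returning to the start.

Shape 3 is a quadratic bezier drawn with `<path>`. Its stroke #ff8800 means engrave at S303, F3571. After flipping Y the toolpath is (136.820,158.660) → (138.010,141.242) → (137.517,127.107) → (135.342,116.254) → (131.484,108.683) → (125.943,104.394) → (118.719,103.388).

Shape 4 is a line segment drawn with `<path>`. Its stroke #ff8800 means engrave at S303, F3571. After flipping Y the toolpath is (187.772,37.505) → (22.775,139.098).

Shape 5 is a circle drawn with `<circle>`. Its stroke #ff8800 means engrave at S303, F3571. After flipping Y the toolpath is (43.696,157.800) → (42.421,162.557) → (38.939,166.039) → (34.182,167.314) → (29.425,166.039) → (25.943,162.557) → (24.668,157.800) → (25.943,153.043) → (29.425,149.561) → (34.182,148.286) → (38.939,149.561) → (42.421,153.043) → (43.696,157.800), returning to the start.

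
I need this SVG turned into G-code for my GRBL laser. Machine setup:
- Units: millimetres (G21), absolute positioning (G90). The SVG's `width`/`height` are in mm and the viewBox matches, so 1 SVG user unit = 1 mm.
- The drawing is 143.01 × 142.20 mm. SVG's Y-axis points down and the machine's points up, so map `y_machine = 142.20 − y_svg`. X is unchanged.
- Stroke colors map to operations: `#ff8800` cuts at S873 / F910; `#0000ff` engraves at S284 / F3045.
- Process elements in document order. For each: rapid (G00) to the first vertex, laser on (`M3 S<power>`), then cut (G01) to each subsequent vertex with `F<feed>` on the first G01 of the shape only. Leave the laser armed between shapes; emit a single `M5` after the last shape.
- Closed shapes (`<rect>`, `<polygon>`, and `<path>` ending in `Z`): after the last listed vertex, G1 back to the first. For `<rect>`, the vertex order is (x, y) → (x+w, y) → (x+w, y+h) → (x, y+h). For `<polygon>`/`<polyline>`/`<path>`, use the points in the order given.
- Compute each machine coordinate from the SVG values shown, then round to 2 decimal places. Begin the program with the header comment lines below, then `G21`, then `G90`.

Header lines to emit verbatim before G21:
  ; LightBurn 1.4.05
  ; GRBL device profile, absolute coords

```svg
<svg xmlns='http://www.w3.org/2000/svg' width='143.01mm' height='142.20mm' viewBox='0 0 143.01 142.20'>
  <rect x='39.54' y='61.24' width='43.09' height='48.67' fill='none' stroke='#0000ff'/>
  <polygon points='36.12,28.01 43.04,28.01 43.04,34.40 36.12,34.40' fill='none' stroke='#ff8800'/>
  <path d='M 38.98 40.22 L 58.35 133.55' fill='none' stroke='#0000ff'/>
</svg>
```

; LightBurn 1.4.05
; GRBL device profile, absolute coords
G21
G90
G00 X39.54 Y80.96
M3 S284
G01 X82.63 Y80.96 F3045
G01 X82.63 Y32.29
G01 X39.54 Y32.29
G01 X39.54 Y80.96
G00 X36.12 Y114.19
M3 S873
G01 X43.04 Y114.19 F910
G01 X43.04 Y107.80
G01 X36.12 Y107.80
G01 X36.12 Y114.19
G00 X38.98 Y101.98
M3 S284
G01 X58.35 Y8.65 F3045
M5

Since the viewBox matches the mm dimensions, user units are millimetres directly. The only transform is the Y-flip y_m = 142.20 − y_svg.

Shape 1 is a rectangle drawn with `<rect>`. Its stroke #0000ff means engrave at S284, F3045. After flipping Y the toolpath is (39.54,80.96) → (82.63,80.96) → (82.63,32.29) → (39.54,32.29) → (39.54,80.96), returning to the start.

Shape 2 is a rectangle drawn with `<polygon>`. Its stroke #ff8800 means cut at S873, F910. After flipping Y the toolpath is (36.12,114.19) → (43.04,114.19) → (43.04,107.80) → (36.12,107.80) → (36.12,114.19), returning to the start.

Shape 3 is a line segment drawn with `<path>`. Its stroke #0000ff means engrave at S284, F3045. After flipping Y the toolpath is (38.98,101.98) → (58.35,8.65).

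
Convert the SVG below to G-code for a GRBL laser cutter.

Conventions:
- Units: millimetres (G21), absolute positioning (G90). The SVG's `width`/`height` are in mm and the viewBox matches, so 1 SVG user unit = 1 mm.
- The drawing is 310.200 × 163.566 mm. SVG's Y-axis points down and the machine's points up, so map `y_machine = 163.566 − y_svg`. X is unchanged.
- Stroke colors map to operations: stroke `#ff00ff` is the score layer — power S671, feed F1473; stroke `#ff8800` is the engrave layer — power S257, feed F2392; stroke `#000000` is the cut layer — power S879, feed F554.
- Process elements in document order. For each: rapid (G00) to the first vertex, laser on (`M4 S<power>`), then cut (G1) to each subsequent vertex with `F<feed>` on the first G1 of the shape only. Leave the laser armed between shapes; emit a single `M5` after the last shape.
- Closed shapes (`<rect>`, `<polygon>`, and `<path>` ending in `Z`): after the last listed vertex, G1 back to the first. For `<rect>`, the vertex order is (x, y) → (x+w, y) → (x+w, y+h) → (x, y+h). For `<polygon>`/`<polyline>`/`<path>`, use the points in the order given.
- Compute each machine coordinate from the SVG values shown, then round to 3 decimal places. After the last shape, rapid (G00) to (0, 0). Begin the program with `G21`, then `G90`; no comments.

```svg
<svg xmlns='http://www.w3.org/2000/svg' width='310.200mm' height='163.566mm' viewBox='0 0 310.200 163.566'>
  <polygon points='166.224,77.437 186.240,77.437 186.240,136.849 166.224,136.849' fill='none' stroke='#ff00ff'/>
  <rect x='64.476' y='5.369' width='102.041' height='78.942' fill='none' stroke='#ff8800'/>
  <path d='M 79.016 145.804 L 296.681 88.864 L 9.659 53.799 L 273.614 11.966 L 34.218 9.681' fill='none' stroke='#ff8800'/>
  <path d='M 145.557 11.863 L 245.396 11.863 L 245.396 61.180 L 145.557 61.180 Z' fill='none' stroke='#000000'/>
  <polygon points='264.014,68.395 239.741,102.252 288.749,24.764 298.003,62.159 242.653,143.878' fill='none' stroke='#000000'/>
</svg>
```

viewBox `0 0 310.200 163.566` with mm width/height → 1 unit = 1 mm. Flip: y_m = 163.566 − y_svg.

**Shape 1** — `<polygon>` rectangle, stroke `#ff00ff` → score (S671, F1473). Machine vertices: (166.224,86.129) → (186.240,86.129) → (186.240,26.717) → (166.224,26.717) → (166.224,86.129). Closed: final G1 returns to the first vertex.

**Shape 2** — `<rect>` rectangle, stroke `#ff8800` → engrave (S257, F2392). Machine vertices: (64.476,158.197) → (166.517,158.197) → (166.517,79.255) → (64.476,79.255) → (64.476,158.197). Closed: final G1 returns to the first vertex.

**Shape 3** — `<path>` open polyline, stroke `#ff8800` → engrave (S257, F2392). Machine vertices: (79.016,17.762) → (296.681,74.702) → (9.659,109.767) → (273.614,151.600) → (34.218,153.885). Open path.

**Shape 4** — `<path>` rectangle, stroke `#000000` → cut (S879, F554). Machine vertices: (145.557,151.703) → (245.396,151.703) → (245.396,102.386) → (145.557,102.386) → (145.557,151.703). Closed: final G1 returns to the first vertex.

**Shape 5** — `<polygon>` closed polygon, stroke `#000000` → cut (S879, F554). Machine vertices: (264.014,95.171) → (239.741,61.314) → (288.749,138.802) → (298.003,101.407) → (242.653,19.688) → (264.014,95.171). Closed: final G1 returns to the first vertex.

G21
G90
G00 X166.224 Y86.129
M4 S671
G1 X186.240 Y86.129 F1473
G1 X186.240 Y26.717
G1 X166.224 Y26.717
G1 X166.224 Y86.129
G00 X64.476 Y158.197
M4 S257
G1 X166.517 Y158.197 F2392
G1 X166.517 Y79.255
G1 X64.476 Y79.255
G1 X64.476 Y158.197
G00 X79.016 Y17.762
M4 S257
G1 X296.681 Y74.702 F2392
G1 X9.659 Y109.767
G1 X273.614 Y151.600
G1 X34.218 Y153.885
G00 X145.557 Y151.703
M4 S879
G1 X245.396 Y151.703 F554
G1 X245.396 Y102.386
G1 X145.557 Y102.386
G1 X145.557 Y151.703
G00 X264.014 Y95.171
M4 S879
G1 X239.741 Y61.314 F554
G1 X288.749 Y138.802
G1 X298.003 Y101.407
G1 X242.653 Y19.688
G1 X264.014 Y95.171
M5
G00 X0.000 Y0.000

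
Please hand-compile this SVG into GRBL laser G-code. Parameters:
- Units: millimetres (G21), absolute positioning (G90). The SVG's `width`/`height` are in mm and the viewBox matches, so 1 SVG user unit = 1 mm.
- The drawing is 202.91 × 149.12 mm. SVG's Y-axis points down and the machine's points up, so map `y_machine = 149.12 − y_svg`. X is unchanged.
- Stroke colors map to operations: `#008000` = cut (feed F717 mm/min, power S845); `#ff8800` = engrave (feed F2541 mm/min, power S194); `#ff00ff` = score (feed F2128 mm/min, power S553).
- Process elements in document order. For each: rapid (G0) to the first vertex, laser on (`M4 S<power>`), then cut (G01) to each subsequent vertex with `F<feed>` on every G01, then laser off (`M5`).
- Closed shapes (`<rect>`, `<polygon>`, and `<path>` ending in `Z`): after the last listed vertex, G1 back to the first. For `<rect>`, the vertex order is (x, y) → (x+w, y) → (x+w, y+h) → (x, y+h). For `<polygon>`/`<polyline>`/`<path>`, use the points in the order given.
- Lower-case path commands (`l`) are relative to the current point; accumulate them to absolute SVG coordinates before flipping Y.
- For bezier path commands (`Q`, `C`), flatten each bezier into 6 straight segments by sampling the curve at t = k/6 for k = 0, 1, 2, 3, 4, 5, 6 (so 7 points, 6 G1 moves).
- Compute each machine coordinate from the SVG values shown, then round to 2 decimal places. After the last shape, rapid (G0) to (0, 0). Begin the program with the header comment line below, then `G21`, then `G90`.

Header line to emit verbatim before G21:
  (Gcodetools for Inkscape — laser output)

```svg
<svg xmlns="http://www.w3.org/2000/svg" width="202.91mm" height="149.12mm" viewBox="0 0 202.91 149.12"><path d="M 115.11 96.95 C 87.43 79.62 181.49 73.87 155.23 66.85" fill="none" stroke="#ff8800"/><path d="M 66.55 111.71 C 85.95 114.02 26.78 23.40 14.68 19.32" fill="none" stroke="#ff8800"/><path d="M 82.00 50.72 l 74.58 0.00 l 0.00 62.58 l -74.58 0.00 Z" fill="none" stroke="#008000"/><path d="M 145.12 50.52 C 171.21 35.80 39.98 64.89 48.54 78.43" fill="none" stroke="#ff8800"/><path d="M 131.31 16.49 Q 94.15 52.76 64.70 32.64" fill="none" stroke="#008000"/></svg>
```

(Gcodetools for Inkscape — laser output)
G21
G90
G0 X115.11 Y52.17
M4 S194
G01 X110.29 Y59.93 F2541
G01 X119.04 Y66.12 F2541
G01 X134.64 Y71.09 F2541
G01 X150.35 Y75.20 F2541
G01 X159.45 Y78.81 F2541
G01 X155.23 Y82.27 F2541
M5
G0 X66.55 Y37.41
M4 S194
G01 X70.28 Y43.17 F2541
G01 X64.41 Y59.43 F2541
G01 X52.43 Y81.21 F2541
G01 X37.82 Y103.52 F2541
G01 X24.07 Y121.38 F2541
G01 X14.68 Y129.80 F2541
M5
G0 X82.00 Y98.40
M4 S845
G01 X156.58 Y98.40 F717
G01 X156.58 Y35.82 F717
G01 X82.00 Y35.82 F717
G01 X82.00 Y98.40 F717
M5
G0 X145.12 Y98.60
M4 S194
G01 X146.43 Y102.58 F2541
G01 X129.77 Y100.92 F2541
G01 X103.40 Y95.24 F2541
G01 X75.57 Y87.21 F2541
G01 X54.53 Y78.48 F2541
G01 X48.54 Y70.69 F2541
M5
G0 X131.31 Y132.63
M4 S845
G01 X119.14 Y122.11 F717
G01 X107.39 Y114.72 F717
G01 X96.08 Y110.46 F717
G01 X85.19 Y109.33 F717
G01 X74.73 Y111.34 F717
G01 X64.70 Y116.48 F717
M5
G0 X0.00 Y0.00

viewBox `0 0 202.91 149.12` with mm width/height → 1 unit = 1 mm. Flip: y_m = 149.12 − y_svg.

**Shape 1** — `<path>` cubic bezier, stroke `#ff8800` → engrave (S194, F2541). Control points (SVG): P0=(115.11,96.95), P1=(87.43,79.62), P2=(181.49,73.87), P3=(155.23,66.85); sampled at t=k/6. Machine vertices: (115.11,52.17) → (110.29,59.93) → (119.04,66.12) → (134.64,71.09) → (150.35,75.20) → (159.45,78.81) → (155.23,82.27). Open path.

**Shape 2** — `<path>` cubic bezier, stroke `#ff8800` → engrave (S194, F2541). Control points (SVG): P0=(66.55,111.71), P1=(85.95,114.02), P2=(26.78,23.40), P3=(14.68,19.32); sampled at t=k/6. Machine vertices: (66.55,37.41) → (70.28,43.17) → (64.41,59.43) → (52.43,81.21) → (37.82,103.52) → (24.07,121.38) → (14.68,129.80). Open path.

**Shape 3** — `<path>` rectangle, stroke `#008000` → cut (S845, F717). Machine vertices: (82.00,98.40) → (156.58,98.40) → (156.58,35.82) → (82.00,35.82) → (82.00,98.40). Closed: final G1 returns to the first vertex.

**Shape 4** — `<path>` cubic bezier, stroke `#ff8800` → engrave (S194, F2541). Control points (SVG): P0=(145.12,50.52), P1=(171.21,35.80), P2=(39.98,64.89), P3=(48.54,78.43); sampled at t=k/6. Machine vertices: (145.12,98.60) → (146.43,102.58) → (129.77,100.92) → (103.40,95.24) → (75.57,87.21) → (54.53,78.48) → (48.54,70.69). Open path.

**Shape 5** — `<path>` quadratic bezier, stroke `#008000` → cut (S845, F717). Control points (SVG): P0=(131.31,16.49), P1=(94.15,52.76), P2=(64.70,32.64); sampled at t=k/6. Machine vertices: (131.31,132.63) → (119.14,122.11) → (107.39,114.72) → (96.08,110.46) → (85.19,109.33) → (74.73,111.34) → (64.70,116.48). Open path.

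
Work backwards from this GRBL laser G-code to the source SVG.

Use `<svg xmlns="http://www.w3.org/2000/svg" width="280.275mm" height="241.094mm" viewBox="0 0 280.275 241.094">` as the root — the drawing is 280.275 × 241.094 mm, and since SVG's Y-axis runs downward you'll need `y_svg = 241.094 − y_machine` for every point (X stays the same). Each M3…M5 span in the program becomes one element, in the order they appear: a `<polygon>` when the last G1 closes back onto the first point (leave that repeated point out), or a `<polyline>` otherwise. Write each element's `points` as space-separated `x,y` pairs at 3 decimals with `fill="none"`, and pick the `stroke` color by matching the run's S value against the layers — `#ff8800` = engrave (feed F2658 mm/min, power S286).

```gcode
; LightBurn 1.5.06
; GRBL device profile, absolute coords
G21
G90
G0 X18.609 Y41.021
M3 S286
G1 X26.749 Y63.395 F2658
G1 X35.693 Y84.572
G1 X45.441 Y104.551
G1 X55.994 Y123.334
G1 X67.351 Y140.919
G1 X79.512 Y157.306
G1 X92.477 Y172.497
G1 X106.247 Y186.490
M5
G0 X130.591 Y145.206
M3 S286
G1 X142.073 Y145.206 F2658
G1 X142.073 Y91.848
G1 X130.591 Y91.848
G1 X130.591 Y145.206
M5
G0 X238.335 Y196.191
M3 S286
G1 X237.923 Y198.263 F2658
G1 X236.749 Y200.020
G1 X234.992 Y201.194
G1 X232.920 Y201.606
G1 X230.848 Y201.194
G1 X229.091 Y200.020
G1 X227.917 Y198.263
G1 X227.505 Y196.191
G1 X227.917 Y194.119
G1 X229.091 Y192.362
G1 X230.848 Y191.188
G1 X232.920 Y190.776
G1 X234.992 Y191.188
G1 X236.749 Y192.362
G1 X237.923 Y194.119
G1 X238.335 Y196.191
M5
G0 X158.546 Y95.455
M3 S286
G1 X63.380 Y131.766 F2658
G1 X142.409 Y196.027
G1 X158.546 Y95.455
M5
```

y_svg = 241.094 − y_m. Every run uses S286, so all elements get stroke `#ff8800` (engrave).

[1] open run; points: 18.609,200.073 26.749,177.699 35.693,156.522 45.441,136.543 55.994,117.760 67.351,100.175 79.512,83.788 92.477,68.597 106.247,54.604

[2] closed run; points: 130.591,95.888 142.073,95.888 142.073,149.246 130.591,149.246

[3] closed run; points: 238.335,44.903 237.923,42.831 236.749,41.074 234.992,39.900 232.920,39.488 230.848,39.900 229.091,41.074 227.917,42.831 227.505,44.903 227.917,46.975 229.091,48.732 230.848,49.906 232.920,50.318 234.992,49.906 236.749,48.732 237.923,46.975

[4] closed run; points: 158.546,145.639 63.380,109.328 142.409,45.067

<svg xmlns="http://www.w3.org/2000/svg" width="280.275mm" height="241.094mm" viewBox="0 0 280.275 241.094">
  <polyline points="18.609,200.073 26.749,177.699 35.693,156.522 45.441,136.543 55.994,117.760 67.351,100.175 79.512,83.788 92.477,68.597 106.247,54.604" fill="none" stroke="#ff8800"/>
  <polygon points="130.591,95.888 142.073,95.888 142.073,149.246 130.591,149.246" fill="none" stroke="#ff8800"/>
  <polygon points="238.335,44.903 237.923,42.831 236.749,41.074 234.992,39.900 232.920,39.488 230.848,39.900 229.091,41.074 227.917,42.831 227.505,44.903 227.917,46.975 229.091,48.732 230.848,49.906 232.920,50.318 234.992,49.906 236.749,48.732 237.923,46.975" fill="none" stroke="#ff8800"/>
  <polygon points="158.546,145.639 63.380,109.328 142.409,45.067" fill="none" stroke="#ff8800"/>
</svg>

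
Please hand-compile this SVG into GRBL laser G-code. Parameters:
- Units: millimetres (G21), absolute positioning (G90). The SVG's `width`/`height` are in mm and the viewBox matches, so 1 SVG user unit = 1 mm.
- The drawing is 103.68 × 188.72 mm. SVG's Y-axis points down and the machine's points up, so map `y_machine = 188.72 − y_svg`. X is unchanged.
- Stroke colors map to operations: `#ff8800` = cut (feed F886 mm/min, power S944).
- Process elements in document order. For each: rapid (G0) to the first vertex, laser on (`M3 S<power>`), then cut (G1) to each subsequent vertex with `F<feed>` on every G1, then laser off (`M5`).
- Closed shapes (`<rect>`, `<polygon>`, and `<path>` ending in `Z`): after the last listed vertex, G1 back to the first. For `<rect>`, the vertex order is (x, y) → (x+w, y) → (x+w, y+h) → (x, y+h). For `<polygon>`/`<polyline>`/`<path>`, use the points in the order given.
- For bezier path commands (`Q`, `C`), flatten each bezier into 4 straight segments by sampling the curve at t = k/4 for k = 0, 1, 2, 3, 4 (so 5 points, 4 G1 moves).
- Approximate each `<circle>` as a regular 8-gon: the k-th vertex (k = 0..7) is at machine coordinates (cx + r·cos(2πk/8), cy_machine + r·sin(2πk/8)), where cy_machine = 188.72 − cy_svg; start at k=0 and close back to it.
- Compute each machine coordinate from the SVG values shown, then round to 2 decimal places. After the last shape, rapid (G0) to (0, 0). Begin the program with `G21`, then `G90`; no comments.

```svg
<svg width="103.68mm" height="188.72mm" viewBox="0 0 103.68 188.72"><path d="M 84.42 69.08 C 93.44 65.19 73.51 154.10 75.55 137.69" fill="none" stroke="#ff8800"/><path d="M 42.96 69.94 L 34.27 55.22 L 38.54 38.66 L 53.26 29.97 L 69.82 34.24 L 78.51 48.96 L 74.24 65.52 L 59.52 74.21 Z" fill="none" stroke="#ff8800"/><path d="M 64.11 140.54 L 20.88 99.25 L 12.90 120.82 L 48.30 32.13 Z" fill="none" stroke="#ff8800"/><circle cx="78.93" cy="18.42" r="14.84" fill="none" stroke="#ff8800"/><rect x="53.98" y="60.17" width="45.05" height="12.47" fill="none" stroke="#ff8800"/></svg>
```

G21
G90
G0 X84.42 Y119.64
M3 S944
G1 X86.55 Y108.25 F886
G1 X82.60 Y80.64 F886
G1 X77.34 Y55.37 F886
G1 X75.55 Y51.03 F886
M5
G0 X42.96 Y118.78
M3 S944
G1 X34.27 Y133.50 F886
G1 X38.54 Y150.06 F886
G1 X53.26 Y158.75 F886
G1 X69.82 Y154.48 F886
G1 X78.51 Y139.76 F886
G1 X74.24 Y123.20 F886
G1 X59.52 Y114.51 F886
G1 X42.96 Y118.78 F886
M5
G0 X64.11 Y48.18
M3 S944
G1 X20.88 Y89.47 F886
G1 X12.90 Y67.90 F886
G1 X48.30 Y156.59 F886
G1 X64.11 Y48.18 F886
M5
G0 X93.77 Y170.30
M3 S944
G1 X89.42 Y180.79 F886
G1 X78.93 Y185.14 F886
G1 X68.44 Y180.79 F886
G1 X64.09 Y170.30 F886
G1 X68.44 Y159.81 F886
G1 X78.93 Y155.46 F886
G1 X89.42 Y159.81 F886
G1 X93.77 Y170.30 F886
M5
G0 X53.98 Y128.55
M3 S944
G1 X99.03 Y128.55 F886
G1 X99.03 Y116.08 F886
G1 X53.98 Y116.08 F886
G1 X53.98 Y128.55 F886
M5
G0 X0.00 Y0.00

viewBox `0 0 103.68 188.72` with mm width/height → 1 unit = 1 mm. Flip: y_m = 188.72 − y_svg.

**Shape 1** — `<path>` cubic bezier, stroke `#ff8800` → cut (S944, F886). Control points (SVG): P0=(84.42,69.08), P1=(93.44,65.19), P2=(73.51,154.10), P3=(75.55,137.69); sampled at t=k/4. Machine vertices: (84.42,119.64) → (86.55,108.25) → (82.60,80.64) → (77.34,55.37) → (75.55,51.03). Open path.

**Shape 2** — `<path>` regular polygon, stroke `#ff8800` → cut (S944, F886). Machine vertices: (42.96,118.78) → (34.27,133.50) → (38.54,150.06) → (53.26,158.75) → (69.82,154.48) → (78.51,139.76) → (74.24,123.20) → (59.52,114.51) → (42.96,118.78). Closed: final G1 returns to the first vertex.

**Shape 3** — `<path>` closed polygon, stroke `#ff8800` → cut (S944, F886). Machine vertices: (64.11,48.18) → (20.88,89.47) → (12.90,67.90) → (48.30,156.59) → (64.11,48.18). Closed: final G1 returns to the first vertex.

**Shape 4** — `<circle>` circle, stroke `#ff8800` → cut (S944, F886). Machine vertices: (93.77,170.30) → (89.42,180.79) → (78.93,185.14) → (68.44,180.79) → (64.09,170.30) → (68.44,159.81) → (78.93,155.46) → (89.42,159.81) → (93.77,170.30). Closed: final G1 returns to the first vertex.

**Shape 5** — `<rect>` rectangle, stroke `#ff8800` → cut (S944, F886). Machine vertices: (53.98,128.55) → (99.03,128.55) → (99.03,116.08) → (53.98,116.08) → (53.98,128.55). Closed: final G1 returns to the first vertex.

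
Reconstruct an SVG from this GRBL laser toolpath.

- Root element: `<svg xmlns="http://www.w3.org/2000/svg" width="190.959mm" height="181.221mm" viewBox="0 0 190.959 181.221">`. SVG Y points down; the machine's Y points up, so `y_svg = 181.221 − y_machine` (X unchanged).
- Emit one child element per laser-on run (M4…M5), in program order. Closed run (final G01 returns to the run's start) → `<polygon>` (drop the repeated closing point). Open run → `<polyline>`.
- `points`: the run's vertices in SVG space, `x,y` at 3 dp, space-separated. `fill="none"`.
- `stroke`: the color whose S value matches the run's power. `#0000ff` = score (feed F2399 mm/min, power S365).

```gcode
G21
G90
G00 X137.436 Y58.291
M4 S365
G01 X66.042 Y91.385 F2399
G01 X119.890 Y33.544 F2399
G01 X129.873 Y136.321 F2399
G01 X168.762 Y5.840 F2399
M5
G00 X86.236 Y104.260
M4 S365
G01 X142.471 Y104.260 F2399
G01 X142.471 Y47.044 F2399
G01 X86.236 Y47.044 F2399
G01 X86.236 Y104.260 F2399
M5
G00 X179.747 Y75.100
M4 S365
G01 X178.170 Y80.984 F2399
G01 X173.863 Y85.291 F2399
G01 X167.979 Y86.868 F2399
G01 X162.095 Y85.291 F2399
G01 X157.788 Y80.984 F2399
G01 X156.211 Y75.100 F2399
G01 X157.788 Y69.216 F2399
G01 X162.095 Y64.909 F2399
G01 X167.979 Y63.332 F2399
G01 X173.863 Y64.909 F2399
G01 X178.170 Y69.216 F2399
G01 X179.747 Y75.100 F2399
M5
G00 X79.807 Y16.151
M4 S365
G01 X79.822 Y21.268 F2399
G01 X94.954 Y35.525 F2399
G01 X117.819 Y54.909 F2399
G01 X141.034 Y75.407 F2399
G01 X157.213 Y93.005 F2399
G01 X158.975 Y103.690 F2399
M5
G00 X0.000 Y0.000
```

<svg xmlns="http://www.w3.org/2000/svg" width="190.959mm" height="181.221mm" viewBox="0 0 190.959 181.221">
  <polyline points="137.436,122.930 66.042,89.836 119.890,147.677 129.873,44.900 168.762,175.381" fill="none" stroke="#0000ff"/>
  <polygon points="86.236,76.961 142.471,76.961 142.471,134.177 86.236,134.177" fill="none" stroke="#0000ff"/>
  <polygon points="179.747,106.121 178.170,100.237 173.863,95.930 167.979,94.353 162.095,95.930 157.788,100.237 156.211,106.121 157.788,112.005 162.095,116.312 167.979,117.889 173.863,116.312 178.170,112.005" fill="none" stroke="#0000ff"/>
  <polyline points="79.807,165.070 79.822,159.953 94.954,145.696 117.819,126.312 141.034,105.814 157.213,88.216 158.975,77.531" fill="none" stroke="#0000ff"/>
</svg>

y_svg = 181.221 − y_m. Every run uses S365, so all elements get stroke `#0000ff` (score).

[1] open run; points: 137.436,122.930 66.042,89.836 119.890,147.677 129.873,44.900 168.762,175.381

[2] closed run; points: 86.236,76.961 142.471,76.961 142.471,134.177 86.236,134.177

[3] closed run; points: 179.747,106.121 178.170,100.237 173.863,95.930 167.979,94.353 162.095,95.930 157.788,100.237 156.211,106.121 157.788,112.005 162.095,116.312 167.979,117.889 173.863,116.312 178.170,112.005

[4] open run; points: 79.807,165.070 79.822,159.953 94.954,145.696 117.819,126.312 141.034,105.814 157.213,88.216 158.975,77.531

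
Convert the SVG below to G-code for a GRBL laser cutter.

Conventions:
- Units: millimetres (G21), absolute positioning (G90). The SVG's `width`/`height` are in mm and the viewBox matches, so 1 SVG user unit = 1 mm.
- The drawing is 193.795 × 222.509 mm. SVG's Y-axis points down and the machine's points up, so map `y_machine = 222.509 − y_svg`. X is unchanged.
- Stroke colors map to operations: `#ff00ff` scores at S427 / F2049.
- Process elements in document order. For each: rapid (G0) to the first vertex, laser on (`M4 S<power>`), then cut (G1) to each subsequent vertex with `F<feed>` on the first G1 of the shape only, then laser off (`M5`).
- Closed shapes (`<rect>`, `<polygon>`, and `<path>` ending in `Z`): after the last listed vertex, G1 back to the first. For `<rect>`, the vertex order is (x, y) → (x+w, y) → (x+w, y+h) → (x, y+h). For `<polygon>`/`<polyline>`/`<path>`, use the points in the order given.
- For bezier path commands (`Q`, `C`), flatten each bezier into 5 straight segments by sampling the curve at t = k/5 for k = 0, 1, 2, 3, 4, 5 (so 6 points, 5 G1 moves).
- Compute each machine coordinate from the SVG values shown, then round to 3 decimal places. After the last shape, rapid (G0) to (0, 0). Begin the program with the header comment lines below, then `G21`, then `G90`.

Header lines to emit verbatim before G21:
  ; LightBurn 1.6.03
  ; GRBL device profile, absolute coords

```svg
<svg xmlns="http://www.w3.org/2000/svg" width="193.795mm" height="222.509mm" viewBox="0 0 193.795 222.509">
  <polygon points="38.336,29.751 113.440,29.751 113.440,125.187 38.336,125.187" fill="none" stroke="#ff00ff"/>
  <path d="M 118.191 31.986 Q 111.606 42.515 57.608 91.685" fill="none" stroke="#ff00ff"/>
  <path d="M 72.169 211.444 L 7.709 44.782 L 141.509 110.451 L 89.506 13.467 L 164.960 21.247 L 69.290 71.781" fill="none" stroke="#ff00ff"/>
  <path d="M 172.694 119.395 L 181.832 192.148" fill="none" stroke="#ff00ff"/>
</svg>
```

; LightBurn 1.6.03
; GRBL device profile, absolute coords
G21
G90
G0 X38.336 Y192.758
M4 S427
G1 X113.440 Y192.758 F2049
G1 X113.440 Y97.322
G1 X38.336 Y97.322
G1 X38.336 Y192.758
M5
G0 X118.191 Y190.523
M4 S427
G1 X113.660 Y184.766 F2049
G1 X105.337 Y175.917
G1 X93.220 Y163.977
G1 X77.311 Y148.946
G1 X57.608 Y130.824
M5
G0 X72.169 Y11.065
M4 S427
G1 X7.709 Y177.727 F2049
G1 X141.509 Y112.058
G1 X89.506 Y209.042
G1 X164.960 Y201.262
G1 X69.290 Y150.728
M5
G0 X172.694 Y103.114
M4 S427
G1 X181.832 Y30.361 F2049
M5
G0 X0.000 Y0.000

Since the viewBox matches the mm dimensions, user units are millimetres directly. The only transform is the Y-flip y_m = 222.509 − y_svg.

Shape 1 is a rectangle drawn with `<polygon>`. Its stroke #ff00ff means score at S427, F2049. After flipping Y the toolpath is (38.336,192.758) → (113.440,192.758) → (113.440,97.322) → (38.336,97.322) → (38.336,192.758), returning to the start.

Shape 2 is a quadratic bezier drawn with `<path>`. Its stroke #ff00ff means score at S427, F2049. After flipping Y the toolpath is (118.191,190.523) → (113.660,184.766) → (105.337,175.917) → (93.220,163.977) → (77.311,148.946) → (57.608,130.824).

Shape 3 is a open polyline drawn with `<path>`. Its stroke #ff00ff means score at S427, F2049. After flipping Y the toolpath is (72.169,11.065) → (7.709,177.727) → (141.509,112.058) → (89.506,209.042) → (164.960,201.262) → (69.290,150.728).

Shape 4 is a line segment drawn with `<path>`. Its stroke #ff00ff means score at S427, F2049. After flipping Y the toolpath is (172.694,103.114) → (181.832,30.361).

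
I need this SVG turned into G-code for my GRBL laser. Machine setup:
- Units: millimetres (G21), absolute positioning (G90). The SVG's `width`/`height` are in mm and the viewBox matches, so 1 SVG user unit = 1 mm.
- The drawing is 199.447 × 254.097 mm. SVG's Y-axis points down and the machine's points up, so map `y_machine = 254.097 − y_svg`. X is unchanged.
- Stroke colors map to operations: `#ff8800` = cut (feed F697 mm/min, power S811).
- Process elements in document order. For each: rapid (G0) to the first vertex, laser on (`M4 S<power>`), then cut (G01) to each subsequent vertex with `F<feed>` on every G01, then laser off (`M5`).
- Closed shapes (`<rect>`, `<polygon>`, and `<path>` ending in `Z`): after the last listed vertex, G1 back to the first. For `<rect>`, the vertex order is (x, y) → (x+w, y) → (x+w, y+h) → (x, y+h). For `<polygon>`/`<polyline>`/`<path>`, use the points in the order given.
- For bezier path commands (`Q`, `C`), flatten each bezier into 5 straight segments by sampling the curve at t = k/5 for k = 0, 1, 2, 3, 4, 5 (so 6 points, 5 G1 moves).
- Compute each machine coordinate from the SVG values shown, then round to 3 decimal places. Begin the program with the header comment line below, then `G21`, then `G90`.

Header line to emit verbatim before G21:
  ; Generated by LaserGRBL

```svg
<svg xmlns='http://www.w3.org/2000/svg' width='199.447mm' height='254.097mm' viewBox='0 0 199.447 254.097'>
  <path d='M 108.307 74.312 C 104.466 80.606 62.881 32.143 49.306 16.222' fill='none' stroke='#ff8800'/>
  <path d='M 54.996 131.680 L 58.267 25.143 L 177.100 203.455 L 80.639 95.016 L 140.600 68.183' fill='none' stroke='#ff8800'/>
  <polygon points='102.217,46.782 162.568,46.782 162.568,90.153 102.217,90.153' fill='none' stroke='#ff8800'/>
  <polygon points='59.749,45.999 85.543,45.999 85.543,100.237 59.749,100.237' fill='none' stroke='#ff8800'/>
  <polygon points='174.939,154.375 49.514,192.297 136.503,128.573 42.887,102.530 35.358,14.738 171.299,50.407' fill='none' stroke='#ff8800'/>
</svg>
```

1 u = 1 mm; y_m = 254.097 − y.

[1] `<path>` cubic bezier, #ff8800→cut S811 F697: (108.307,179.785) → (101.999,181.881) → (89.789,192.928) → (74.833,208.737) → (60.286,225.116) → (49.306,237.875)

[2] `<path>` open polyline, #ff8800→cut S811 F697: (54.996,122.417) → (58.267,228.954) → (177.100,50.642) → (80.639,159.081) → (140.600,185.914)

[3] `<polygon>` rectangle, #ff8800→cut S811 F697: (102.217,207.315) → (162.568,207.315) → (162.568,163.944) → (102.217,163.944) → (102.217,207.315) (closed)

[4] `<polygon>` rectangle, #ff8800→cut S811 F697: (59.749,208.098) → (85.543,208.098) → (85.543,153.860) → (59.749,153.860) → (59.749,208.098) (closed)

[5] `<polygon>` closed polygon, #ff8800→cut S811 F697: (174.939,99.722) → (49.514,61.800) → (136.503,125.524) → (42.887,151.567) → (35.358,239.359) → (171.299,203.690) → (174.939,99.722) (closed)

; Generated by LaserGRBL
G21
G90
G0 X108.307 Y179.785
M4 S811
G01 X101.999 Y181.881 F697
G01 X89.789 Y192.928 F697
G01 X74.833 Y208.737 F697
G01 X60.286 Y225.116 F697
G01 X49.306 Y237.875 F697
M5
G0 X54.996 Y122.417
M4 S811
G01 X58.267 Y228.954 F697
G01 X177.100 Y50.642 F697
G01 X80.639 Y159.081 F697
G01 X140.600 Y185.914 F697
M5
G0 X102.217 Y207.315
M4 S811
G01 X162.568 Y207.315 F697
G01 X162.568 Y163.944 F697
G01 X102.217 Y163.944 F697
G01 X102.217 Y207.315 F697
M5
G0 X59.749 Y208.098
M4 S811
G01 X85.543 Y208.098 F697
G01 X85.543 Y153.860 F697
G01 X59.749 Y153.860 F697
G01 X59.749 Y208.098 F697
M5
G0 X174.939 Y99.722
M4 S811
G01 X49.514 Y61.800 F697
G01 X136.503 Y125.524 F697
G01 X42.887 Y151.567 F697
G01 X35.358 Y239.359 F697
G01 X171.299 Y203.690 F697
G01 X174.939 Y99.722 F697
M5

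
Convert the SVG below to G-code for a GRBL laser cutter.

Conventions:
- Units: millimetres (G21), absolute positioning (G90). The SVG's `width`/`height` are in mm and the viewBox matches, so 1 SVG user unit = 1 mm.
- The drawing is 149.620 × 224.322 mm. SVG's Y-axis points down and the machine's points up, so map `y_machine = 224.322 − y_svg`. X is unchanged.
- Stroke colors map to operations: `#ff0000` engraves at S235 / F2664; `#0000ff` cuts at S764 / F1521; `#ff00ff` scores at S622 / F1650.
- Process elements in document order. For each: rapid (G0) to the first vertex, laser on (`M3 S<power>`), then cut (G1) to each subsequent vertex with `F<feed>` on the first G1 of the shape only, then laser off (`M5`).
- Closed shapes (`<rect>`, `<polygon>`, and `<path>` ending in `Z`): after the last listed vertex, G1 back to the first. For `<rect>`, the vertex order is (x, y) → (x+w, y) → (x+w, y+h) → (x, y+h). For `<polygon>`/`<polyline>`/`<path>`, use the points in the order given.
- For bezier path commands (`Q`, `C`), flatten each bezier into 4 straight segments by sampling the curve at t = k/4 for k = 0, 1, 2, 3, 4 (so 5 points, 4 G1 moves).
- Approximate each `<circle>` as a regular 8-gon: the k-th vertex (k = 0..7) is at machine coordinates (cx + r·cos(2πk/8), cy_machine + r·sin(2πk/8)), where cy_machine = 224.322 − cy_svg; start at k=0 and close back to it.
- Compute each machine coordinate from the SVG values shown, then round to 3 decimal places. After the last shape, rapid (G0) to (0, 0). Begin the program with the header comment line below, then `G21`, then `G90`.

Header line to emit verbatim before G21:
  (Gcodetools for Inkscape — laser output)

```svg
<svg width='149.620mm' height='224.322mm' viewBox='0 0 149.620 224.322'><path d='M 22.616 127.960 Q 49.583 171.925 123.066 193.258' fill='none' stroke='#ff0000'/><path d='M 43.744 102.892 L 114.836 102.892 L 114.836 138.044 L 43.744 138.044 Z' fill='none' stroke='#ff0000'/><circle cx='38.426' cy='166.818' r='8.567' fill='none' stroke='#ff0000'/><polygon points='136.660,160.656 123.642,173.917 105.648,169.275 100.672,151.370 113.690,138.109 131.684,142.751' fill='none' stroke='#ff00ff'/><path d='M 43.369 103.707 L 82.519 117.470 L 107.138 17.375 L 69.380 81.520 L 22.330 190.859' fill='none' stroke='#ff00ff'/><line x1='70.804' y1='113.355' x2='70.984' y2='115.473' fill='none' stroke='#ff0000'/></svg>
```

viewBox `0 0 149.620 224.322` with mm width/height → 1 unit = 1 mm. Flip: y_m = 224.322 − y_svg.

**Shape 1** — `<path>` quadratic bezier, stroke `#ff0000` → engrave (S235, F2664). Control points (SVG): P0=(22.616,127.960), P1=(49.583,171.925), P2=(123.066,193.258); sampled at t=k/4. Machine vertices: (22.616,96.362) → (39.007,75.794) → (61.212,58.055) → (89.232,43.145) → (123.066,31.064). Open path.

**Shape 2** — `<path>` rectangle, stroke `#ff0000` → engrave (S235, F2664). Machine vertices: (43.744,121.430) → (114.836,121.430) → (114.836,86.278) → (43.744,86.278) → (43.744,121.430). Closed: final G1 returns to the first vertex.

**Shape 3** — `<circle>` circle, stroke `#ff0000` → engrave (S235, F2664). Machine vertices: (46.993,57.504) → (44.484,63.562) → (38.426,66.071) → (32.368,63.562) → (29.859,57.504) → (32.368,51.446) → (38.426,48.937) → (44.484,51.446) → (46.993,57.504). Closed: final G1 returns to the first vertex.

**Shape 4** — `<polygon>` regular polygon, stroke `#ff00ff` → score (S622, F1650). Machine vertices: (136.660,63.666) → (123.642,50.405) → (105.648,55.047) → (100.672,72.952) → (113.690,86.213) → (131.684,81.571) → (136.660,63.666). Closed: final G1 returns to the first vertex.

**Shape 5** — `<path>` open polyline, stroke `#ff00ff` → score (S622, F1650). Machine vertices: (43.369,120.615) → (82.519,106.852) → (107.138,206.947) → (69.380,142.802) → (22.330,33.463). Open path.

**Shape 6** — `<line>` line segment, stroke `#ff0000` → engrave (S235, F2664). Machine vertices: (70.804,110.967) → (70.984,108.849). Open path.

(Gcodetools for Inkscape — laser output)
G21
G90
G0 X22.616 Y96.362
M3 S235
G1 X39.007 Y75.794 F2664
G1 X61.212 Y58.055
G1 X89.232 Y43.145
G1 X123.066 Y31.064
M5
G0 X43.744 Y121.430
M3 S235
G1 X114.836 Y121.430 F2664
G1 X114.836 Y86.278
G1 X43.744 Y86.278
G1 X43.744 Y121.430
M5
G0 X46.993 Y57.504
M3 S235
G1 X44.484 Y63.562 F2664
G1 X38.426 Y66.071
G1 X32.368 Y63.562
G1 X29.859 Y57.504
G1 X32.368 Y51.446
G1 X38.426 Y48.937
G1 X44.484 Y51.446
G1 X46.993 Y57.504
M5
G0 X136.660 Y63.666
M3 S622
G1 X123.642 Y50.405 F1650
G1 X105.648 Y55.047
G1 X100.672 Y72.952
G1 X113.690 Y86.213
G1 X131.684 Y81.571
G1 X136.660 Y63.666
M5
G0 X43.369 Y120.615
M3 S622
G1 X82.519 Y106.852 F1650
G1 X107.138 Y206.947
G1 X69.380 Y142.802
G1 X22.330 Y33.463
M5
G0 X70.804 Y110.967
M3 S235
G1 X70.984 Y108.849 F2664
M5
G0 X0.000 Y0.000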